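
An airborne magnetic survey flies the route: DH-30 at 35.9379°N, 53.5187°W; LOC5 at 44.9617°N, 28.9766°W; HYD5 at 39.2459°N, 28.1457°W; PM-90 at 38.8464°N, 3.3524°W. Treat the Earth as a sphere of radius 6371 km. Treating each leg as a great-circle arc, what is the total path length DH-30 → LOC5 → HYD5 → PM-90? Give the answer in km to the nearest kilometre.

5068 km

DH-30→LOC5: c = 0.360088 rad, d = 2294.12 km
LOC5→HYD5: c = 0.100336 rad, d = 639.24 km
HYD5→PM-90: c = 0.335090 rad, d = 2134.86 km
Total = 2294.12 + 639.24 + 2134.86 = 5068.22 km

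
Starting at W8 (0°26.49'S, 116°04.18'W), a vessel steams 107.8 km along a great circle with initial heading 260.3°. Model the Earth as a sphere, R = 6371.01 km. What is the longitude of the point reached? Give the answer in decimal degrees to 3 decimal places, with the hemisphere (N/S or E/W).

W8: φ = -0.44150°, λ = -116.06967°
δ = d/R = 107.8/6371.01 = 0.016920 rad
φ₂ = arcsin(sin φ₁ cos δ + cos φ₁ sin δ cos θ)
   = arcsin(-0.00771·0.99986 + 0.99997·0.01692·-0.16849) = -0.60478°
λ₂ = λ₁ + atan2(sin θ sin δ cos φ₁, cos δ − sin φ₁ sin φ₂) = -117.02533°

117.025°W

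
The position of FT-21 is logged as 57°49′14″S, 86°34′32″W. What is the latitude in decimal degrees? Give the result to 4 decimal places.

57° + 49′/60 + 14″/3600 = 57 + 0.81667 + 0.00389 = 57.8206°

57.8206°S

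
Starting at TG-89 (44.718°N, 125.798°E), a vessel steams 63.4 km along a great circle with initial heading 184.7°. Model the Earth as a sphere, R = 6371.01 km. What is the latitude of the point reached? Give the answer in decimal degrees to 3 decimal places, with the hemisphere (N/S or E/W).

44.150°N

δ = d/R = 63.4/6371.01 = 0.009951 rad
φ₂ = arcsin(sin φ₁ cos δ + cos φ₁ sin δ cos θ)
   = arcsin(0.70362·0.99995 + 0.71058·0.00995·-0.99664) = 44.14973°
λ₂ = λ₁ + atan2(sin θ sin δ cos φ₁, cos δ − sin φ₁ sin φ₂) = 125.73289°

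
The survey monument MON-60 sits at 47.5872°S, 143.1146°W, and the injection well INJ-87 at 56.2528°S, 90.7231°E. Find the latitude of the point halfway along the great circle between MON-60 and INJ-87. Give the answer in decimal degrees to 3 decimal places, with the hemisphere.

Bx = cos φ₂ cos Δλ = -0.327804,  By = cos φ₂ sin Δλ = -0.448506
φₘ = atan2(sin φ₁ + sin φ₂, √((cos φ₁ + Bx)² + By²)) = -70.14511°
λₘ = λ₁ + atan2(By, cos φ₁ + Bx) = 164.58688°

70.145°S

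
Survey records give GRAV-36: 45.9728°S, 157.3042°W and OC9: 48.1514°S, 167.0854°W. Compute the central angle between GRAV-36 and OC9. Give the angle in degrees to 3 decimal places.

7.004°

Δφ = -2.1786°,  Δλ = -9.7812°
a = sin²(Δφ/2) + cos φ₁ cos φ₂ sin²(Δλ/2) = 0.003731
c = 2·arcsin(√a) = 0.122248 rad = 7.0043°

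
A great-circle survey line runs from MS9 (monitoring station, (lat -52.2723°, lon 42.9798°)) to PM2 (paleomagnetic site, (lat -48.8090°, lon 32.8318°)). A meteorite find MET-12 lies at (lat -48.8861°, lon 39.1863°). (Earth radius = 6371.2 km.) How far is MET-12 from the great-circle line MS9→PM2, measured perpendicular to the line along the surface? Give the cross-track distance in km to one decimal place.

222.7 km

δ₁₃ = central angle MS9→MET-12 = 0.072507 rad  (haversine)
θ₁₃ = bearing MS9→MET-12 = 323.092°,  θ₁₂ = bearing MS9→PM2 = 294.246°
dₓₜ = R·arcsin(sin δ₁₃ · sin(θ₁₃ − θ₁₂)) = 6371.2·arcsin(0.07244·sin(28.846°)) = 222.727 km
|dₓₜ| = 222.727 km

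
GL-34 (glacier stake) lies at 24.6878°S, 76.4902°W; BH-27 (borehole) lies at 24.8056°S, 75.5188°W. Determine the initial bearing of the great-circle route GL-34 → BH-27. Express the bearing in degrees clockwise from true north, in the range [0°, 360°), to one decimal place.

97.8°

Δλ = 0.9714°
y = sin Δλ · cos φ₂ = 0.015389
x = cos φ₁ sin φ₂ − sin φ₁ cos φ₂ cos Δλ = -0.002110
θ = atan2(y, x) = 97.8089° → 97.8089° (mod 360°)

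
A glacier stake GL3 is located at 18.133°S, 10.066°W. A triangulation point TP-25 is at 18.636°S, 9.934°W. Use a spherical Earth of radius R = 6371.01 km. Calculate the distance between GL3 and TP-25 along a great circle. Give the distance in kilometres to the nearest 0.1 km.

Δφ = -0.5030°,  Δλ = 0.1320°
a = sin²(Δφ/2) + cos φ₁ cos φ₂ sin²(Δλ/2) = 0.000020
c = 2·arcsin(√a) = 0.009047 rad = 0.5184°
d = R·c = 6371.01 × 0.009047 = 57.6 km

57.6 km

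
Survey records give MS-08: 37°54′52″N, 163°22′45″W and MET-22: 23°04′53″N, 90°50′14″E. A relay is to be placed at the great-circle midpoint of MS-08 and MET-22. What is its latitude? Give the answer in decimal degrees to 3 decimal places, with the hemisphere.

44.165°N

MS-08: φ = +37.91444°, λ = -163.37917°
MET-22: φ = +23.08139°, λ = +90.83722°
Bx = cos φ₂ cos Δλ = -0.250231,  By = cos φ₂ sin Δλ = -0.885263
φₘ = atan2(sin φ₁ + sin φ₂, √((cos φ₁ + Bx)² + By²)) = 44.16529°
λₘ = λ₁ + atan2(By, cos φ₁ + Bx) = 137.94210°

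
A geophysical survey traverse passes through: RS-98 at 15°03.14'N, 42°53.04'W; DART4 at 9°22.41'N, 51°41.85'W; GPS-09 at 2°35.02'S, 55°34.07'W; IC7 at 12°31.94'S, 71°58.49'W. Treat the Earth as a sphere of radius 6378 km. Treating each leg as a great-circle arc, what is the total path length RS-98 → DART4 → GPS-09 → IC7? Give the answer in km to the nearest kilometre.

4667 km

RS-98: φ = +15.05233°, λ = -42.88400°
DART4: φ = +9.37350°, λ = -51.69750°
GPS-09: φ = -2.58367°, λ = -55.56783°
IC7: φ = -12.53233°, λ = -71.97483°
RS-98→DART4: c = 0.180010 rad, d = 1148.10 km
DART4→GPS-09: c = 0.219278 rad, d = 1398.55 km
GPS-09→IC7: c = 0.332427 rad, d = 2120.22 km
Total = 1148.10 + 1398.55 + 2120.22 = 4666.88 km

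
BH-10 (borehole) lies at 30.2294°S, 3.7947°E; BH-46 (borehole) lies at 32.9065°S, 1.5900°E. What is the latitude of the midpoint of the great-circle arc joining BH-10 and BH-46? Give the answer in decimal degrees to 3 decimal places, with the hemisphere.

31.573°S

Bx = cos φ₂ cos Δλ = 0.838937,  By = cos φ₂ sin Δλ = -0.032298
φₘ = atan2(sin φ₁ + sin φ₂, √((cos φ₁ + Bx)² + By²)) = -31.57268°
λₘ = λ₁ + atan2(By, cos φ₁ + Bx) = 2.70818°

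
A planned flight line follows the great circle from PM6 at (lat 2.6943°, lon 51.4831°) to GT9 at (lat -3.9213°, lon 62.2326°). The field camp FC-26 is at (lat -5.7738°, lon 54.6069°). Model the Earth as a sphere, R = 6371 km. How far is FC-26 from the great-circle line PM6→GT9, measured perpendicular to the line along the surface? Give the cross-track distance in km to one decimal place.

δ₁₃ = central angle PM6→FC-26 = 0.157508 rad  (haversine)
θ₁₃ = bearing PM6→FC-26 = 159.779°,  θ₁₂ = bearing PM6→GT9 = 121.579°
dₓₜ = R·arcsin(sin δ₁₃ · sin(θ₁₃ − θ₁₂)) = 6371·arcsin(0.15686·sin(38.199°)) = 618.961 km
|dₓₜ| = 618.961 km

619.0 km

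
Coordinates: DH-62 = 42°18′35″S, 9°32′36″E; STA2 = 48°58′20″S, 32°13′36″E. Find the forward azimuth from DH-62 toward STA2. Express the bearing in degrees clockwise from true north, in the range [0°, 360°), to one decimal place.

DH-62: φ = -42.30972°, λ = +9.54333°
STA2: φ = -48.97222°, λ = +32.22667°
Δλ = 22.6833°
y = sin Δλ · cos φ₂ = 0.253142
x = cos φ₁ sin φ₂ − sin φ₁ cos φ₂ cos Δλ = -0.150199
θ = atan2(y, x) = 120.6823° → 120.6823° (mod 360°)

120.7°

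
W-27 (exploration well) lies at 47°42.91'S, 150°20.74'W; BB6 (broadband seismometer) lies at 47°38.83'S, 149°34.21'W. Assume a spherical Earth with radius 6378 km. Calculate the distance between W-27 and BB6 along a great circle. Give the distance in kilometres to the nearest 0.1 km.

W-27: φ = -47.71517°, λ = -150.34567°
BB6: φ = -47.64717°, λ = -149.57017°
Δφ = 0.0680°,  Δλ = 0.7755°
a = sin²(Δφ/2) + cos φ₁ cos φ₂ sin²(Δλ/2) = 0.000021
c = 2·arcsin(√a) = 0.009189 rad = 0.5265°
d = R·c = 6378 × 0.009189 = 58.6 km

58.6 km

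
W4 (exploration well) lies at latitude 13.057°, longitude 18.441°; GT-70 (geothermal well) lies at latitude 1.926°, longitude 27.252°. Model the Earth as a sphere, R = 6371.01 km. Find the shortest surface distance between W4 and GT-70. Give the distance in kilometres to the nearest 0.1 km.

Δφ = -11.1310°,  Δλ = 8.8110°
a = sin²(Δφ/2) + cos φ₁ cos φ₂ sin²(Δλ/2) = 0.015151
c = 2·arcsin(√a) = 0.246801 rad = 14.1406°
d = R·c = 6371.01 × 0.246801 = 1572.4 km

1572.4 km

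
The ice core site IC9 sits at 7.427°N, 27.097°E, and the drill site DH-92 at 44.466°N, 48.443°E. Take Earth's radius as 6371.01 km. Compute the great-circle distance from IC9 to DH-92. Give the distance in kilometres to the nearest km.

Δφ = 37.0390°,  Δλ = 21.3460°
a = sin²(Δφ/2) + cos φ₁ cos φ₂ sin²(Δλ/2) = 0.125161
c = 2·arcsin(√a) = 0.723220 rad = 41.4375°
d = R·c = 6371.01 × 0.723220 = 4607.6 km

4608 km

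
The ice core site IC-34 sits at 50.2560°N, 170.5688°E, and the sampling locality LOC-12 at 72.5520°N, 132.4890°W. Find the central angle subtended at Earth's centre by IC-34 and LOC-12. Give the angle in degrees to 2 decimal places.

33.06°

Δφ = 22.2960°,  Δλ = 56.9422°
a = sin²(Δφ/2) + cos φ₁ cos φ₂ sin²(Δλ/2) = 0.080948
c = 2·arcsin(√a) = 0.577000 rad = 33.0596°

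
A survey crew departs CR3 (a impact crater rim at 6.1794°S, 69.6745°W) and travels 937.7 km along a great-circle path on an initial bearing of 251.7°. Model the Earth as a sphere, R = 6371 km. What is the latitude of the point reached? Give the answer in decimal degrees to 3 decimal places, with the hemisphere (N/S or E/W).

δ = d/R = 937.7/6371 = 0.147183 rad
φ₂ = arcsin(sin φ₁ cos δ + cos φ₁ sin δ cos θ)
   = arcsin(-0.10764·0.98919 + 0.99419·0.14665·-0.31399) = -8.75781°
λ₂ = λ₁ + atan2(sin θ sin δ cos φ₁, cos δ − sin φ₁ sin φ₂) = -77.77312°

8.758°S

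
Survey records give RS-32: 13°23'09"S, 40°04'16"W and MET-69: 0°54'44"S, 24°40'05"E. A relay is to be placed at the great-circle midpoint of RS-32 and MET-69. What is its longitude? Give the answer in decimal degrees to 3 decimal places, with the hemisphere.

7.204°W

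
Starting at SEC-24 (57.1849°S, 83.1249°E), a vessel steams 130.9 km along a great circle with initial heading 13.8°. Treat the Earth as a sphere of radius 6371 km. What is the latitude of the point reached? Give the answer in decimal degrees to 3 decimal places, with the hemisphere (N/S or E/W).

56.041°S

δ = d/R = 130.9/6371 = 0.020546 rad
φ₂ = arcsin(sin φ₁ cos δ + cos φ₁ sin δ cos θ)
   = arcsin(-0.84042·0.99979 + 0.54193·0.02054·0.97113) = -56.04064°
λ₂ = λ₁ + atan2(sin θ sin δ cos φ₁, cos δ − sin φ₁ sin φ₂) = 83.62756°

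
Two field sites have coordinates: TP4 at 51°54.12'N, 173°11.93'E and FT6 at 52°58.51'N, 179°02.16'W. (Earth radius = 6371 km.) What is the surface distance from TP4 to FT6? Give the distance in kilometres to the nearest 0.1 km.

539.4 km

TP4: φ = +51.90200°, λ = +173.19883°
FT6: φ = +52.97517°, λ = -179.03600°
Δφ = 1.0732°,  Δλ = 7.7652°
a = sin²(Δφ/2) + cos φ₁ cos φ₂ sin²(Δλ/2) = 0.001791
c = 2·arcsin(√a) = 0.084670 rad = 4.8512°
d = R·c = 6371 × 0.084670 = 539.4 km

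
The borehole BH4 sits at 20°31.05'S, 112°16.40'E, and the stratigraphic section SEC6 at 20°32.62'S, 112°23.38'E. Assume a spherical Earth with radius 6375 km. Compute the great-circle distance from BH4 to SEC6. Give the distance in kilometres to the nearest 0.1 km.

BH4: φ = -20.51750°, λ = +112.27333°
SEC6: φ = -20.54367°, λ = +112.38967°
Δφ = -0.0262°,  Δλ = 0.1163°
a = sin²(Δφ/2) + cos φ₁ cos φ₂ sin²(Δλ/2) = 0.000001
c = 2·arcsin(√a) = 0.001956 rad = 0.1120°
d = R·c = 6375 × 0.001956 = 12.5 km

12.5 km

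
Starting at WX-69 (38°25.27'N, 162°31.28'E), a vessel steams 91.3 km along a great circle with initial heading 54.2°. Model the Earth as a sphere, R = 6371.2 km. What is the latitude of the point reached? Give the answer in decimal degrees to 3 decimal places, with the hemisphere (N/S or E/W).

WX-69: φ = +38.42117°, λ = +162.52133°
δ = d/R = 91.3/6371.2 = 0.014330 rad
φ₂ = arcsin(sin φ₁ cos δ + cos φ₁ sin δ cos θ)
   = arcsin(0.62144·0.99990 + 0.78346·0.01433·0.58496) = 38.89835°
λ₂ = λ₁ + atan2(sin θ sin δ cos φ₁, cos δ − sin φ₁ sin φ₂) = 163.37700°

38.898°N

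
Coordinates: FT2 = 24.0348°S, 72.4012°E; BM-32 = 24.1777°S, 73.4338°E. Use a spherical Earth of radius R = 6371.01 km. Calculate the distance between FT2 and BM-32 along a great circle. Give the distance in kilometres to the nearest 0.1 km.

106.0 km

Δφ = -0.1429°,  Δλ = 1.0326°
a = sin²(Δφ/2) + cos φ₁ cos φ₂ sin²(Δλ/2) = 0.000069
c = 2·arcsin(√a) = 0.016638 rad = 0.9533°
d = R·c = 6371.01 × 0.016638 = 106.0 km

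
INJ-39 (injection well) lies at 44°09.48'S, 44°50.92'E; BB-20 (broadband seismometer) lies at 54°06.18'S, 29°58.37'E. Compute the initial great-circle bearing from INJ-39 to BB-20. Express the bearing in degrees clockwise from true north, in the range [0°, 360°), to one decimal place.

INJ-39: φ = -44.15800°, λ = +44.84867°
BB-20: φ = -54.10300°, λ = +29.97283°
Δλ = -14.8758°
y = sin Δλ · cos φ₂ = -0.150526
x = cos φ₁ sin φ₂ − sin φ₁ cos φ₂ cos Δλ = -0.186393
θ = atan2(y, x) = -141.0766° → 218.9234° (mod 360°)

218.9°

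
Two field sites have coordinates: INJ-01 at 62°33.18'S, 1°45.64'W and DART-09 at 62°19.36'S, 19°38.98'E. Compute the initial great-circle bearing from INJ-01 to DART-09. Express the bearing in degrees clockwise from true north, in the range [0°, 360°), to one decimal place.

98.2°

INJ-01: φ = -62.55300°, λ = -1.76067°
DART-09: φ = -62.32267°, λ = +19.64967°
Δλ = 21.4103°
y = sin Δλ · cos φ₂ = 0.169560
x = cos φ₁ sin φ₂ − sin φ₁ cos φ₂ cos Δλ = -0.024426
θ = atan2(y, x) = 98.1975° → 98.1975° (mod 360°)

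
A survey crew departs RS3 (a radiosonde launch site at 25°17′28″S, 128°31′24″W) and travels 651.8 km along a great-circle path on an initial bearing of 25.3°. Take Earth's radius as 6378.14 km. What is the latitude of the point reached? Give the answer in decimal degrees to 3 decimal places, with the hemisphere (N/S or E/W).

RS3: φ = -25.29111°, λ = -128.52333°
δ = d/R = 651.8/6378.14 = 0.102193 rad
φ₂ = arcsin(sin φ₁ cos δ + cos φ₁ sin δ cos θ)
   = arcsin(-0.42722·0.99478 + 0.90415·0.10202·0.90408) = -19.97433°
λ₂ = λ₁ + atan2(sin θ sin δ cos φ₁, cos δ − sin φ₁ sin φ₂) = -125.86458°

19.974°S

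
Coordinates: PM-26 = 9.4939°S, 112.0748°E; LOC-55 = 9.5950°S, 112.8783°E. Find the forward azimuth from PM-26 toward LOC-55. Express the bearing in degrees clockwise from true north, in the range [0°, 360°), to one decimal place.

97.3°

Δλ = 0.8035°
y = sin Δλ · cos φ₂ = 0.013827
x = cos φ₁ sin φ₂ − sin φ₁ cos φ₂ cos Δλ = -0.001781
θ = atan2(y, x) = 97.3376° → 97.3376° (mod 360°)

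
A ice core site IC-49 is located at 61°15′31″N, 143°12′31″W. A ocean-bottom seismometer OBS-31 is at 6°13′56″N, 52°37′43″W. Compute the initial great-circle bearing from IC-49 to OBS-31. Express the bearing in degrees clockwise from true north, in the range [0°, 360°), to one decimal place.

IC-49: φ = +61.25861°, λ = -143.20861°
OBS-31: φ = +6.23222°, λ = -52.62861°
Δλ = 90.5800°
y = sin Δλ · cos φ₂ = 0.994039
x = cos φ₁ sin φ₂ − sin φ₁ cos φ₂ cos Δλ = 0.061024
θ = atan2(y, x) = 86.4870° → 86.4870° (mod 360°)

86.5°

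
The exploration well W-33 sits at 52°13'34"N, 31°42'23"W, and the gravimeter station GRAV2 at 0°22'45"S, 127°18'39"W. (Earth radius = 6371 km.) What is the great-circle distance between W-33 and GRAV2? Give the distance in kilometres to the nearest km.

10422 km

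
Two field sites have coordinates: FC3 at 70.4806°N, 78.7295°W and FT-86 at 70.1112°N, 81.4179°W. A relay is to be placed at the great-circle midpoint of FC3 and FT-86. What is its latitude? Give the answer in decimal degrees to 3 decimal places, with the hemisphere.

Bx = cos φ₂ cos Δλ = 0.339821,  By = cos φ₂ sin Δλ = -0.015957
φₘ = atan2(sin φ₁ + sin φ₂, √((cos φ₁ + Bx)² + By²)) = 70.30090°
λₘ = λ₁ + atan2(By, cos φ₁ + Bx) = -80.08580°

70.301°N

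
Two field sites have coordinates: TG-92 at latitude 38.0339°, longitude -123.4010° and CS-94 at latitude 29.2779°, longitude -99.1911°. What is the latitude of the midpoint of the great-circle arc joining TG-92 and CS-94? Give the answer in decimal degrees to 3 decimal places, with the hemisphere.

Bx = cos φ₂ cos Δλ = 0.795542,  By = cos φ₂ sin Δλ = 0.357696
φₘ = atan2(sin φ₁ + sin φ₂, √((cos φ₁ + Bx)² + By²)) = 34.25117°
λₘ = λ₁ + atan2(By, cos φ₁ + Bx) = -110.66969°

34.251°N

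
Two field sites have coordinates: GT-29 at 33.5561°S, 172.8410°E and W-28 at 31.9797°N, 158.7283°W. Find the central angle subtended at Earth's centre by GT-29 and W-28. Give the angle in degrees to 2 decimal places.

Δφ = 65.5358°,  Δλ = 28.4307°
a = sin²(Δφ/2) + cos φ₁ cos φ₂ sin²(Δλ/2) = 0.335564
c = 2·arcsin(√a) = 1.235688 rad = 70.7997°

70.80°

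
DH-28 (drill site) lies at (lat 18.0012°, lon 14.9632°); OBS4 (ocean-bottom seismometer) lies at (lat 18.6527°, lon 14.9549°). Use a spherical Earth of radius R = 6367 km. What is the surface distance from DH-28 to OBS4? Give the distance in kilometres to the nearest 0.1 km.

72.4 km

Δφ = 0.6515°,  Δλ = -0.0083°
a = sin²(Δφ/2) + cos φ₁ cos φ₂ sin²(Δλ/2) = 0.000032
c = 2·arcsin(√a) = 0.011372 rad = 0.6515°
d = R·c = 6367 × 0.011372 = 72.4 km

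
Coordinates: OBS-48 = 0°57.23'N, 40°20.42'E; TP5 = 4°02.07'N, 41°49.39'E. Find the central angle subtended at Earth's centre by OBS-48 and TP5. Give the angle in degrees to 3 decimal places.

3.418°

OBS-48: φ = +0.95383°, λ = +40.34033°
TP5: φ = +4.03450°, λ = +41.82317°
Δφ = 3.0807°,  Δλ = 1.4828°
a = sin²(Δφ/2) + cos φ₁ cos φ₂ sin²(Δλ/2) = 0.000890
c = 2·arcsin(√a) = 0.059660 rad = 3.4183°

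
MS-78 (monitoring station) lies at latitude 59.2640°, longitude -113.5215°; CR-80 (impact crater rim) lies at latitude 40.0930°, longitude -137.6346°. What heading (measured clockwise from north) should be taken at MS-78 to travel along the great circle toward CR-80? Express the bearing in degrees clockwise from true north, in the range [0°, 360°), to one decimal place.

229.1°

Δλ = -24.1131°
y = sin Δλ · cos φ₂ = -0.312532
x = cos φ₁ sin φ₂ − sin φ₁ cos φ₂ cos Δλ = -0.271012
θ = atan2(y, x) = -130.9301° → 229.0699° (mod 360°)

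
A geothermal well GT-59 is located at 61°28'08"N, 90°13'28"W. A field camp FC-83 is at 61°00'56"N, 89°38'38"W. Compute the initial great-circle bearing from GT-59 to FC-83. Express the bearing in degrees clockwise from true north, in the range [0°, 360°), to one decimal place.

GT-59: φ = +61.46889°, λ = -90.22444°
FC-83: φ = +61.01556°, λ = -89.64389°
Δλ = 0.5806°
y = sin Δλ · cos φ₂ = 0.004910
x = cos φ₁ sin φ₂ − sin φ₁ cos φ₂ cos Δλ = -0.007890
θ = atan2(y, x) = 148.1070° → 148.1070° (mod 360°)

148.1°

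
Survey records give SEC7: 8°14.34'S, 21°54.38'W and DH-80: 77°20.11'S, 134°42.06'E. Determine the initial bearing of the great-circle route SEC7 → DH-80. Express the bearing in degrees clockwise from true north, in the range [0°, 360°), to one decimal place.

SEC7: φ = -8.23900°, λ = -21.90633°
DH-80: φ = -77.33517°, λ = +134.70100°
Δλ = 156.6073°
y = sin Δλ · cos φ₂ = 0.087048
x = cos φ₁ sin φ₂ − sin φ₁ cos φ₂ cos Δλ = -0.994436
θ = atan2(y, x) = 174.9974° → 174.9974° (mod 360°)

175.0°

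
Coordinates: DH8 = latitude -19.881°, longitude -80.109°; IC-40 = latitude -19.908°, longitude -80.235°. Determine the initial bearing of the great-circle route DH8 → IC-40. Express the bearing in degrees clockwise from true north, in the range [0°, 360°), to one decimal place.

257.1°

Δλ = -0.1260°
y = sin Δλ · cos φ₂ = -0.002068
x = cos φ₁ sin φ₂ − sin φ₁ cos φ₂ cos Δλ = -0.000472
θ = atan2(y, x) = -102.8591° → 257.1409° (mod 360°)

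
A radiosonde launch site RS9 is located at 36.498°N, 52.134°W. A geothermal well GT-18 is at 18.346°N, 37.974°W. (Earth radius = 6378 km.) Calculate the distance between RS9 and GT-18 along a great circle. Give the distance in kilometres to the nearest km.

Δφ = -18.1520°,  Δλ = 14.1600°
a = sin²(Δφ/2) + cos φ₁ cos φ₂ sin²(Δλ/2) = 0.036475
c = 2·arcsin(√a) = 0.384329 rad = 22.0204°
d = R·c = 6378 × 0.384329 = 2451.3 km

2451 km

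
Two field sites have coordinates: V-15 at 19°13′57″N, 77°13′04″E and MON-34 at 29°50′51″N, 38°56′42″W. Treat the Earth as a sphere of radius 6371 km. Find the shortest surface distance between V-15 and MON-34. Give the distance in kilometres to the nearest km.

V-15: φ = +19.23250°, λ = +77.21778°
MON-34: φ = +29.84750°, λ = -38.94500°
Δφ = 10.6150°,  Δλ = -116.1628°
a = sin²(Δφ/2) + cos φ₁ cos φ₂ sin²(Δλ/2) = 0.598575
c = 2·arcsin(√a) = 1.769247 rad = 101.3704°
d = R·c = 6371 × 1.769247 = 11271.9 km

11272 km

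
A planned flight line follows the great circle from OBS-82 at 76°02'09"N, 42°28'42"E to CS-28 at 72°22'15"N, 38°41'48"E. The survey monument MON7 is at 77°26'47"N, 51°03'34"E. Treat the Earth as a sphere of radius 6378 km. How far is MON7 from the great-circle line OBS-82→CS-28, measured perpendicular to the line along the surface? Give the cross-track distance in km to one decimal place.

OBS-82: φ = +76.03583°, λ = +42.47833°
CS-28: φ = +72.37083°, λ = +38.69667°
MON7: φ = +77.44639°, λ = +51.05944°
δ₁₃ = central angle OBS-82→MON7 = 0.042197 rad  (haversine)
θ₁₃ = bearing OBS-82→MON7 = 50.245°,  θ₁₂ = bearing OBS-82→CS-28 = 197.518°
dₓₜ = R·arcsin(sin δ₁₃ · sin(θ₁₃ − θ₁₂)) = 6378·arcsin(0.04218·sin(-147.273°)) = -145.474 km
|dₓₜ| = 145.474 km

145.5 km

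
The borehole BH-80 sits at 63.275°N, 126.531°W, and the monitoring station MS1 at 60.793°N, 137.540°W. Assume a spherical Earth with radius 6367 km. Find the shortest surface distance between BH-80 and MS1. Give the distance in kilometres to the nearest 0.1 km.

Δφ = -2.4820°,  Δλ = -11.0090°
a = sin²(Δφ/2) + cos φ₁ cos φ₂ sin²(Δλ/2) = 0.002488
c = 2·arcsin(√a) = 0.099806 rad = 5.7185°
d = R·c = 6367 × 0.099806 = 635.5 km

635.5 km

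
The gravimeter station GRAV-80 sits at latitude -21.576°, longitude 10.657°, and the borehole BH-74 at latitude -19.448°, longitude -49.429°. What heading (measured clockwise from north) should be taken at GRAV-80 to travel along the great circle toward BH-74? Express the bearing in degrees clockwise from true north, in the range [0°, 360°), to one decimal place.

Δλ = -60.0860°
y = sin Δλ · cos φ₂ = -0.817320
x = cos φ₁ sin φ₂ − sin φ₁ cos φ₂ cos Δλ = -0.136696
θ = atan2(y, x) = -99.4948° → 260.5052° (mod 360°)

260.5°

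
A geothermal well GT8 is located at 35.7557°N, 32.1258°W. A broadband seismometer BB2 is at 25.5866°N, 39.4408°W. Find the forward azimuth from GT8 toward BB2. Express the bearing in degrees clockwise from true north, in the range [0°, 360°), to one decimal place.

213.7°

Δλ = -7.3150°
y = sin Δλ · cos φ₂ = -0.114838
x = cos φ₁ sin φ₂ − sin φ₁ cos φ₂ cos Δλ = -0.172265
θ = atan2(y, x) = -146.3111° → 213.6889° (mod 360°)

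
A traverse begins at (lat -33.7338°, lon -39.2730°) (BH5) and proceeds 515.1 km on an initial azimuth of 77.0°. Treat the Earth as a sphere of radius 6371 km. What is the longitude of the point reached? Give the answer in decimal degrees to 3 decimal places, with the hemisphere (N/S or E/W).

33.915°W

δ = d/R = 515.1/6371 = 0.080851 rad
φ₂ = arcsin(sin φ₁ cos δ + cos φ₁ sin δ cos θ)
   = arcsin(-0.55534·0.99673 + 0.83163·0.08076·0.22495) = -32.57563°
λ₂ = λ₁ + atan2(sin θ sin δ cos φ₁, cos δ − sin φ₁ sin φ₂) = -33.91470°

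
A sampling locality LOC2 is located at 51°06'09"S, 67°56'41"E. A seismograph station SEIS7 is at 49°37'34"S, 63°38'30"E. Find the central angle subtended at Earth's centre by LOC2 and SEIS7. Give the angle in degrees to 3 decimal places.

LOC2: φ = -51.10250°, λ = +67.94472°
SEIS7: φ = -49.62611°, λ = +63.64167°
Δφ = 1.4764°,  Δλ = -4.3031°
a = sin²(Δφ/2) + cos φ₁ cos φ₂ sin²(Δλ/2) = 0.000739
c = 2·arcsin(√a) = 0.054386 rad = 3.1161°

3.116°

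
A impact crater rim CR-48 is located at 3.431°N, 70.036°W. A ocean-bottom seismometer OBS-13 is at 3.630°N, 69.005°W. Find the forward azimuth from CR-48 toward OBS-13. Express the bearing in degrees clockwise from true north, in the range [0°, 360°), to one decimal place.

Δλ = 1.0310°
y = sin Δλ · cos φ₂ = 0.017957
x = cos φ₁ sin φ₂ − sin φ₁ cos φ₂ cos Δλ = 0.003483
θ = atan2(y, x) = 79.0236° → 79.0236° (mod 360°)

79.0°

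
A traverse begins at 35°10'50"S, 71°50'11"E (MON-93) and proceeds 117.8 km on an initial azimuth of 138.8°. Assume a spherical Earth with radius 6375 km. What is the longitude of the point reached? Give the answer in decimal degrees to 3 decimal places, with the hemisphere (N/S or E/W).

72.698°E

MON-93: φ = -35.18056°, λ = +71.83639°
δ = d/R = 117.8/6375 = 0.018478 rad
φ₂ = arcsin(sin φ₁ cos δ + cos φ₁ sin δ cos θ)
   = arcsin(-0.57615·0.99983 + 0.81734·0.01848·-0.75241) = -35.97412°
λ₂ = λ₁ + atan2(sin θ sin δ cos φ₁, cos δ − sin φ₁ sin φ₂) = 72.69810°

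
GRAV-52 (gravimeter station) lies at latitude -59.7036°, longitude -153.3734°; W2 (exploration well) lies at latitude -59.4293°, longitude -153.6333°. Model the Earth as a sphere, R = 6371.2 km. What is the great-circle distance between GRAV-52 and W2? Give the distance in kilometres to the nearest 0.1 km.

Δφ = 0.2743°,  Δλ = -0.2599°
a = sin²(Δφ/2) + cos φ₁ cos φ₂ sin²(Δλ/2) = 0.000007
c = 2·arcsin(√a) = 0.005310 rad = 0.3043°
d = R·c = 6371.2 × 0.005310 = 33.8 km

33.8 km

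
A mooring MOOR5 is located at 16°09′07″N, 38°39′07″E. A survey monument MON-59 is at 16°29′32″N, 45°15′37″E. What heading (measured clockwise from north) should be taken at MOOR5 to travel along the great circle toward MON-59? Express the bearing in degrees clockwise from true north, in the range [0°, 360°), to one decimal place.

86.0°

MOOR5: φ = +16.15194°, λ = +38.65194°
MON-59: φ = +16.49222°, λ = +45.26028°
Δλ = 6.6083°
y = sin Δλ · cos φ₂ = 0.110347
x = cos φ₁ sin φ₂ − sin φ₁ cos φ₂ cos Δλ = 0.007711
θ = atan2(y, x) = 86.0026° → 86.0026° (mod 360°)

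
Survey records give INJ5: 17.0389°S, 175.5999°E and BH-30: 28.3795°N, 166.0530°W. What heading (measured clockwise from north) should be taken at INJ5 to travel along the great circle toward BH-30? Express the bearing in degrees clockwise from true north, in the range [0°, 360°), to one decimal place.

Δλ = 18.3471°
y = sin Δλ · cos φ₂ = 0.276943
x = cos φ₁ sin φ₂ − sin φ₁ cos φ₂ cos Δλ = 0.699146
θ = atan2(y, x) = 21.6093° → 21.6093° (mod 360°)

21.6°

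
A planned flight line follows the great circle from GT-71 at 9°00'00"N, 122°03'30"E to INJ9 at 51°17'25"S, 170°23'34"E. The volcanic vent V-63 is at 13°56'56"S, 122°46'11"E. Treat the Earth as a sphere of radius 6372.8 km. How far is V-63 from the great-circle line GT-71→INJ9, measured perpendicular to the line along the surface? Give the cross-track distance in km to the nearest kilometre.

1152 km

GT-71: φ = +9.00000°, λ = +122.05833°
INJ9: φ = -51.29028°, λ = +170.39278°
V-63: φ = -13.94889°, λ = +122.76972°
δ₁₃ = central angle GT-71→V-63 = 0.400723 rad  (haversine)
θ₁₃ = bearing GT-71→V-63 = 178.230°,  θ₁₂ = bearing GT-71→INJ9 = 150.795°
dₓₜ = R·arcsin(sin δ₁₃ · sin(θ₁₃ − θ₁₂)) = 6372.8·arcsin(0.39008·sin(27.435°)) = 1151.618 km
|dₓₜ| = 1151.618 km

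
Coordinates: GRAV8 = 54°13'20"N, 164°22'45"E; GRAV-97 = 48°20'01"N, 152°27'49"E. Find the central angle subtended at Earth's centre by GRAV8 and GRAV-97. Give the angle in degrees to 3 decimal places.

GRAV8: φ = +54.22222°, λ = +164.37917°
GRAV-97: φ = +48.33361°, λ = +152.46361°
Δφ = -5.8886°,  Δλ = -11.9156°
a = sin²(Δφ/2) + cos φ₁ cos φ₂ sin²(Δλ/2) = 0.006826
c = 2·arcsin(√a) = 0.165424 rad = 9.4781°

9.478°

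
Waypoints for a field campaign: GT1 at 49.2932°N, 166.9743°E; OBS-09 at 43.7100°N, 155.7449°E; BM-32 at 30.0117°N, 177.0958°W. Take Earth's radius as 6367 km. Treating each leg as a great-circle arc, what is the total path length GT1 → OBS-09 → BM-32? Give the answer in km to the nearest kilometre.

GT1→OBS-09: c = 0.166139 rad, d = 1057.81 km
OBS-09→BM-32: c = 0.445160 rad, d = 2834.34 km
Total = 1057.81 + 2834.34 = 3892.14 km

3892 km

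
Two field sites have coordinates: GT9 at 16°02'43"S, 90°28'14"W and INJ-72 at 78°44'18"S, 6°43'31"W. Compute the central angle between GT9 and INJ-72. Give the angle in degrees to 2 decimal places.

73.05°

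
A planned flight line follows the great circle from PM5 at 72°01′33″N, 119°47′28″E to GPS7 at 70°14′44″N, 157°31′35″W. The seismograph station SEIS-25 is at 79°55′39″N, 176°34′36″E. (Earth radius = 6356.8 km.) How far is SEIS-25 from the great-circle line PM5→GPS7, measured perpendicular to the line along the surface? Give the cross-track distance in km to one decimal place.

PM5: φ = +72.02583°, λ = +119.79111°
GPS7: φ = +70.24556°, λ = -157.52639°
SEIS-25: φ = +79.92750°, λ = +176.57667°
δ₁₃ = central angle PM5→SEIS-25 = 0.261131 rad  (haversine)
θ₁₃ = bearing PM5→SEIS-25 = 34.524°,  θ₁₂ = bearing PM5→GPS7 = 53.344°
dₓₜ = R·arcsin(sin δ₁₃ · sin(θ₁₃ − θ₁₂)) = 6356.8·arcsin(0.25817·sin(-18.819°)) = -530.029 km
|dₓₜ| = 530.029 km

530.0 km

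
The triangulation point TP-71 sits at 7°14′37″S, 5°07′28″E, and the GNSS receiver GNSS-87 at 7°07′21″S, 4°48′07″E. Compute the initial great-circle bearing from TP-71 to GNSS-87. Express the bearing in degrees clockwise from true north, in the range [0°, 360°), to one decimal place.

290.7°

TP-71: φ = -7.24361°, λ = +5.12444°
GNSS-87: φ = -7.12250°, λ = +4.80194°
Δλ = -0.3225°
y = sin Δλ · cos φ₂ = -0.005585
x = cos φ₁ sin φ₂ − sin φ₁ cos φ₂ cos Δλ = 0.002112
θ = atan2(y, x) = -69.2881° → 290.7119° (mod 360°)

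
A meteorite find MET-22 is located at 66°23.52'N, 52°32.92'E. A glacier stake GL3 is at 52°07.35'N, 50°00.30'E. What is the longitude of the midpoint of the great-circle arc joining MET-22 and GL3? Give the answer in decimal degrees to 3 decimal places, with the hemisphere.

MET-22: φ = +66.39200°, λ = +52.54867°
GL3: φ = +52.12250°, λ = +50.00500°
Bx = cos φ₂ cos Δλ = 0.613370,  By = cos φ₂ sin Δλ = -0.027249
φₘ = atan2(sin φ₁ + sin φ₂, √((cos φ₁ + Bx)² + By²)) = 59.26318°
λₘ = λ₁ + atan2(By, cos φ₁ + Bx) = 51.00913°

51.009°E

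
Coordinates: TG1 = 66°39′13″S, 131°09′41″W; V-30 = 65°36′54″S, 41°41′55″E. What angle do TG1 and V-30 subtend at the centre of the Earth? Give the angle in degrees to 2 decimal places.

TG1: φ = -66.65361°, λ = -131.16139°
V-30: φ = -65.61500°, λ = +41.69861°
Δφ = 1.0386°,  Δλ = 172.8600°
a = sin²(Δφ/2) + cos φ₁ cos φ₂ sin²(Δλ/2) = 0.163062
c = 2·arcsin(√a) = 0.831354 rad = 47.6331°

47.63°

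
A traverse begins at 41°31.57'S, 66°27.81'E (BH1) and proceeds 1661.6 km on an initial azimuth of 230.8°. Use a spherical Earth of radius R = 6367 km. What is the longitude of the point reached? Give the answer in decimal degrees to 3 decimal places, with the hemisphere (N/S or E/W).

BH1: φ = -41.52617°, λ = +66.46350°
δ = d/R = 1661.6/6367 = 0.260971 rad
φ₂ = arcsin(sin φ₁ cos δ + cos φ₁ sin δ cos θ)
   = arcsin(-0.66296·0.96614 + 0.74865·0.25802·-0.63203) = -49.69403°
λ₂ = λ₁ + atan2(sin θ sin δ cos φ₁, cos δ − sin φ₁ sin φ₂) = 48.45825°

48.458°E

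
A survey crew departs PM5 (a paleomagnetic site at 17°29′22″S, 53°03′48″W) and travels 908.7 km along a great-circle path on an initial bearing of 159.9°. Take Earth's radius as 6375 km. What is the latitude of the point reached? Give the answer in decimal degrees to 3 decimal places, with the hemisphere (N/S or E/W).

25.133°S

PM5: φ = -17.48944°, λ = -53.06333°
δ = d/R = 908.7/6375 = 0.142541 rad
φ₂ = arcsin(sin φ₁ cos δ + cos φ₁ sin δ cos θ)
   = arcsin(-0.30053·0.98986 + 0.95377·0.14206·-0.93909) = -25.13306°
λ₂ = λ₁ + atan2(sin θ sin δ cos φ₁, cos δ − sin φ₁ sin φ₂) = -49.97214°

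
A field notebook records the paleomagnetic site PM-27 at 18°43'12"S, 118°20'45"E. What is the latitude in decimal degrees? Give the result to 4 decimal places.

18.7200°S

18° + 43′/60 + 12″/3600 = 18 + 0.71667 + 0.00333 = 18.7200°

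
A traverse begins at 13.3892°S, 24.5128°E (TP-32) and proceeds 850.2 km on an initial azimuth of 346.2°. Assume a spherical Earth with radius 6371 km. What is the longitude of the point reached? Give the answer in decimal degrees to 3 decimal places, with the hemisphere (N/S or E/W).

δ = d/R = 850.2/6371 = 0.133448 rad
φ₂ = arcsin(sin φ₁ cos δ + cos φ₁ sin δ cos θ)
   = arcsin(-0.23156·0.99111 + 0.97282·0.13305·0.97113) = -5.95836°
λ₂ = λ₁ + atan2(sin θ sin δ cos φ₁, cos δ − sin φ₁ sin φ₂) = 22.68419°

22.684°E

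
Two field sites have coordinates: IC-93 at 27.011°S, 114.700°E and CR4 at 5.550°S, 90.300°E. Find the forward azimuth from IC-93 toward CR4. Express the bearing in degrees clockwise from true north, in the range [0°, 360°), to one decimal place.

Δλ = -24.4000°
y = sin Δλ · cos φ₂ = -0.411168
x = cos φ₁ sin φ₂ − sin φ₁ cos φ₂ cos Δλ = 0.325494
θ = atan2(y, x) = -51.6337° → 308.3663° (mod 360°)

308.4°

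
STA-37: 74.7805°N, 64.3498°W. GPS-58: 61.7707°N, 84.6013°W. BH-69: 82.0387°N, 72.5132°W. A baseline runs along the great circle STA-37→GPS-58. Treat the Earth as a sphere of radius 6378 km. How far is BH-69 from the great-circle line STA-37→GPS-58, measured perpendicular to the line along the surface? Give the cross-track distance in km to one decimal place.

618.1 km

δ₁₃ = central angle STA-37→BH-69 = 0.129563 rad  (haversine)
θ₁₃ = bearing STA-37→BH-69 = 351.244°,  θ₁₂ = bearing STA-37→GPS-58 = 219.744°
dₓₜ = R·arcsin(sin δ₁₃ · sin(θ₁₃ − θ₁₂)) = 6378·arcsin(0.12920·sin(131.501°)) = 618.132 km
|dₓₜ| = 618.132 km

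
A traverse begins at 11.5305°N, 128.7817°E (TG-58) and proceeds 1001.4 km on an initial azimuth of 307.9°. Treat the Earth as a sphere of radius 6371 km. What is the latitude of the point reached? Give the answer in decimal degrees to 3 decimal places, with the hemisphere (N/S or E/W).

δ = d/R = 1001.4/6371 = 0.157181 rad
φ₂ = arcsin(sin φ₁ cos δ + cos φ₁ sin δ cos θ)
   = arcsin(0.19989·0.98767 + 0.97982·0.15653·0.61429) = 16.95627°
λ₂ = λ₁ + atan2(sin θ sin δ cos φ₁, cos δ − sin φ₁ sin φ₂) = 121.36223°

16.956°N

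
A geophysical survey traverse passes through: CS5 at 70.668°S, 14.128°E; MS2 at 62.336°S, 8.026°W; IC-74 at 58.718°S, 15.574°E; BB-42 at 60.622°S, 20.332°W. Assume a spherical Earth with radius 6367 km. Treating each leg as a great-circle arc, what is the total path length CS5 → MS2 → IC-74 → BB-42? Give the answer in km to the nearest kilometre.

CS5→MS2: c = 0.209678 rad, d = 1335.02 km
MS2→IC-74: c = 0.210897 rad, d = 1342.78 km
IC-74→BB-42: c = 0.314198 rad, d = 2000.50 km
Total = 1335.02 + 1342.78 + 2000.50 = 4678.30 km

4678 km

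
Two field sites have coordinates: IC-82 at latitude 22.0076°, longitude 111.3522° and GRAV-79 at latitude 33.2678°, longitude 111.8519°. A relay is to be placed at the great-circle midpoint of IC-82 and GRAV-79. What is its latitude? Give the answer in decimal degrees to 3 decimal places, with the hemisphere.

Bx = cos φ₂ cos Δλ = 0.836084,  By = cos φ₂ sin Δλ = 0.007292
φₘ = atan2(sin φ₁ + sin φ₂, √((cos φ₁ + Bx)² + By²)) = 27.63792°
λₘ = λ₁ + atan2(By, cos φ₁ + Bx) = 111.58915°

27.638°N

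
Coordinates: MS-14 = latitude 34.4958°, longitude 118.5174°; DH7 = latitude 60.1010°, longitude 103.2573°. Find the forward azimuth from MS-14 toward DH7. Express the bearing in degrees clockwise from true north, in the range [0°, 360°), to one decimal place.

Δλ = -15.2601°
y = sin Δλ · cos φ₂ = -0.131199
x = cos φ₁ sin φ₂ − sin φ₁ cos φ₂ cos Δλ = 0.442122
θ = atan2(y, x) = -16.5281° → 343.4719° (mod 360°)

343.5°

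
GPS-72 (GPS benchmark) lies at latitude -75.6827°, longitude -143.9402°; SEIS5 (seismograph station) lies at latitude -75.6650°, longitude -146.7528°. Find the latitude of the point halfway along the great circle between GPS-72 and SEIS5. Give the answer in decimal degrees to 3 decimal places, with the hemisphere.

75.678°S

Bx = cos φ₂ cos Δλ = 0.247293,  By = cos φ₂ sin Δλ = -0.012149
φₘ = atan2(sin φ₁ + sin φ₂, √((cos φ₁ + Bx)² + By²)) = -75.67799°
λₘ = λ₁ + atan2(By, cos φ₁ + Bx) = -145.34735°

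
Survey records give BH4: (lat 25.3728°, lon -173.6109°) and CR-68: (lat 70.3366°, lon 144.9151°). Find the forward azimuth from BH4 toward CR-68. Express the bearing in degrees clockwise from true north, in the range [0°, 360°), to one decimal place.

Δλ = -41.4740°
y = sin Δλ · cos φ₂ = -0.222853
x = cos φ₁ sin φ₂ − sin φ₁ cos φ₂ cos Δλ = 0.742815
θ = atan2(y, x) = -16.6999° → 343.3001° (mod 360°)

343.3°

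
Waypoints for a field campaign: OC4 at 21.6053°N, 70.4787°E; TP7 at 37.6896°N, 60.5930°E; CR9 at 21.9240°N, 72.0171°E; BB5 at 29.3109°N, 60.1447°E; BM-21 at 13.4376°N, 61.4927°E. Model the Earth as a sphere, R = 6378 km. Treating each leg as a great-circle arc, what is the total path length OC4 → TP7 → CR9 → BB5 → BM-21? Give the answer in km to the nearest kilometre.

OC4→TP7: c = 0.317781 rad, d = 2026.81 km
TP7→CR9: c = 0.324416 rad, d = 2069.12 km
CR9→BB5: c = 0.226776 rad, d = 1446.37 km
BB5→BM-21: c = 0.277898 rad, d = 1772.43 km
Total = 2026.81 + 2069.12 + 1446.37 + 1772.43 = 7314.74 km

7315 km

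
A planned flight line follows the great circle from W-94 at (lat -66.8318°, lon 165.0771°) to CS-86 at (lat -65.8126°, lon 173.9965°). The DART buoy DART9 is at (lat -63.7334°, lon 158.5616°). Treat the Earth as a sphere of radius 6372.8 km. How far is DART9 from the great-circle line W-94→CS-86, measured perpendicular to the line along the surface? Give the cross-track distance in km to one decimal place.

δ₁₃ = central angle W-94→DART9 = 0.071937 rad  (haversine)
θ₁₃ = bearing W-94→DART9 = 315.680°,  θ₁₂ = bearing W-94→CS-86 = 78.233°
dₓₜ = R·arcsin(sin δ₁₃ · sin(θ₁₃ − θ₁₂)) = 6372.8·arcsin(0.07188·sin(237.446°)) = -386.320 km
|dₓₜ| = 386.320 km

386.3 km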